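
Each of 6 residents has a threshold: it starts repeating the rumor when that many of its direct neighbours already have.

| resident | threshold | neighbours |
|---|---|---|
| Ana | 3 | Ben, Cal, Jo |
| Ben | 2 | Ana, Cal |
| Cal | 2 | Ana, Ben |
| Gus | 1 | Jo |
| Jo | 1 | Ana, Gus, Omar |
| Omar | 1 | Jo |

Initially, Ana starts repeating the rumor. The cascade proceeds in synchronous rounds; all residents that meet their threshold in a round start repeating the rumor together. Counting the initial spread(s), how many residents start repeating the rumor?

Round 1 — Ana starts repeating the rumor (initial).
Round 2 — checking thresholds:
  Ben: 1 of 2 neighbours < 2, not yet.
  Cal: 1 of 2 neighbours < 2, not yet.
  Jo: 1 of 3 neighbours ≥ 1, starts repeating the rumor.
Round 3 — checking thresholds:
  Ben: 1 of 2 neighbours < 2, not yet.
  Cal: 1 of 2 neighbours < 2, not yet.
  Gus: 1 of 1 neighbours ≥ 1, starts repeating the rumor.
  Omar: 1 of 1 neighbours ≥ 1, starts repeating the rumor.
Round 4 — no new spreads; cascade stops.

4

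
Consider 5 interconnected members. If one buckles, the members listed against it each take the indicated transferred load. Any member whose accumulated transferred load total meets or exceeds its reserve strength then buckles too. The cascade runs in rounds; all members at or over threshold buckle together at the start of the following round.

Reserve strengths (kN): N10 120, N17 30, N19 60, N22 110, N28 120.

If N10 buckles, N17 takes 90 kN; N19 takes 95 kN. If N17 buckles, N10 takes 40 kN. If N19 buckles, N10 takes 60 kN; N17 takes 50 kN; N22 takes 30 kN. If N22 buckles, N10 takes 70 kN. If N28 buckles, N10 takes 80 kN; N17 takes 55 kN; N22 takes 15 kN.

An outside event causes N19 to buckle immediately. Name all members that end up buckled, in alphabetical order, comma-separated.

N17, N19

Round 1 — N19 buckles (initial).
  N10: +60 → 60 < 120
  N17: +50 → 50 ≥ 30
  N22: +30 → 30 < 110
Round 2 — N17 buckles.
  N10: +40 → 100 < 120
No further bucklings.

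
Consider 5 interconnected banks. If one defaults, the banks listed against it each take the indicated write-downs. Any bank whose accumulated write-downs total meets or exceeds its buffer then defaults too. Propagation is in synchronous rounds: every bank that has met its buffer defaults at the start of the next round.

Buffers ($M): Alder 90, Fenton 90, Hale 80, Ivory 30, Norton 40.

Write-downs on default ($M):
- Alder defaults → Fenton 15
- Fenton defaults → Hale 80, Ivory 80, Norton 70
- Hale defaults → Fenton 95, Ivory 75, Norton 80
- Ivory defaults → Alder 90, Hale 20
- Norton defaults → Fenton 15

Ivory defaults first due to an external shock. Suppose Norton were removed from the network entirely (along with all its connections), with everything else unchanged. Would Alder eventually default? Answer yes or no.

With Norton removed:
Round 1 — Ivory defaults (initial).
  Alder: +90 → 90 ≥ 90
  Hale: +20 → 20 < 80
Round 2 — Alder defaults.
  Fenton: +15 → 15 < 90
No further defaults.

yes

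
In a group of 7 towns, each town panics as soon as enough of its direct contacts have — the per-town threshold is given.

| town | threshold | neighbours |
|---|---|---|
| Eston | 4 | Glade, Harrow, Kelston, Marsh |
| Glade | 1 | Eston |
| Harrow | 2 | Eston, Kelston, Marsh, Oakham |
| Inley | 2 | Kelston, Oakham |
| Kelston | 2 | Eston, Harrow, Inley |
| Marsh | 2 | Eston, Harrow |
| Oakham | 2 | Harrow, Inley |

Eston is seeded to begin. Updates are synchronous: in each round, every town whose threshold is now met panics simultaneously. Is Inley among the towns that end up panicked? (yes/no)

Round 1 — Eston panics (initial).
Round 2 — checking thresholds:
  Glade: 1 of 1 neighbours ≥ 1, panics.
  Harrow: 1 of 4 neighbours < 2, below threshold.
  Kelston: 1 of 3 neighbours < 2, below threshold.
  Marsh: 1 of 2 neighbours < 2, below threshold.
Round 3 — no new panics; cascade stops.

no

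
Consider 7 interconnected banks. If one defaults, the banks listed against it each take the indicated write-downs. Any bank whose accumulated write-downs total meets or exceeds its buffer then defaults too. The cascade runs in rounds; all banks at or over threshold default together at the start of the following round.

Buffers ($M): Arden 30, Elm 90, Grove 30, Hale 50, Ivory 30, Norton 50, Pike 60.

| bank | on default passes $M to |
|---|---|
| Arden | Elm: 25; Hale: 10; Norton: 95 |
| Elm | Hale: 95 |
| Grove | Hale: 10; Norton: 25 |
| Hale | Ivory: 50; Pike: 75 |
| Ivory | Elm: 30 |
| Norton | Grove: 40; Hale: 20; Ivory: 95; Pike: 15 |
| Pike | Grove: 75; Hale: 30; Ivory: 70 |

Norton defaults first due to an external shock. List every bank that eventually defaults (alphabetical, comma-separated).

Grove, Ivory, Norton

Round 1 — Norton defaults (initial).
  Grove: +40 → 40 ≥ 30
  Hale: +20 → 20 < 50
  Ivory: +95 → 95 ≥ 30
  Pike: +15 → 15 < 60
Round 2 — Grove, Ivory default.
  Elm: +30 → 30 < 90
  Hale: +10 → 30 < 50
No further defaults.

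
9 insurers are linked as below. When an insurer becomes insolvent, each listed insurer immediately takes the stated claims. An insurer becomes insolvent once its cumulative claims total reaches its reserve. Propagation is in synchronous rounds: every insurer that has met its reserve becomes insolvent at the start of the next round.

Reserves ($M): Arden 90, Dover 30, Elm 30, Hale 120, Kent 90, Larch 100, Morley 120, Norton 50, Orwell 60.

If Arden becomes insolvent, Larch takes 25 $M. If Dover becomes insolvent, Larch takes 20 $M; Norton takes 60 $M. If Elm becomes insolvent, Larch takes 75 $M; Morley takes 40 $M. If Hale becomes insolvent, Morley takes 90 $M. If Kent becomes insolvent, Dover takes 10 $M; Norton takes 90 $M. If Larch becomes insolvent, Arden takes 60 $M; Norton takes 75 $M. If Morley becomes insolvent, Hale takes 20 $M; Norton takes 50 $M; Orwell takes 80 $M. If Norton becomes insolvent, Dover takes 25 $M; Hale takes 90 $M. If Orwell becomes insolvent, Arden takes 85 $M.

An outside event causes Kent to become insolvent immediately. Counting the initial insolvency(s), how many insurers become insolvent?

Round 1 — Kent becomes insolvent (initial).
  Dover: +10 → 10 < 30
  Norton: +90 → 90 ≥ 50
Round 2 — Norton becomes insolvent.
  Dover: +25 → 35 ≥ 30
  Hale: +90 → 90 < 120
Round 3 — Dover becomes insolvent.
  Larch: +20 → 20 < 100
No further insolvencies.

3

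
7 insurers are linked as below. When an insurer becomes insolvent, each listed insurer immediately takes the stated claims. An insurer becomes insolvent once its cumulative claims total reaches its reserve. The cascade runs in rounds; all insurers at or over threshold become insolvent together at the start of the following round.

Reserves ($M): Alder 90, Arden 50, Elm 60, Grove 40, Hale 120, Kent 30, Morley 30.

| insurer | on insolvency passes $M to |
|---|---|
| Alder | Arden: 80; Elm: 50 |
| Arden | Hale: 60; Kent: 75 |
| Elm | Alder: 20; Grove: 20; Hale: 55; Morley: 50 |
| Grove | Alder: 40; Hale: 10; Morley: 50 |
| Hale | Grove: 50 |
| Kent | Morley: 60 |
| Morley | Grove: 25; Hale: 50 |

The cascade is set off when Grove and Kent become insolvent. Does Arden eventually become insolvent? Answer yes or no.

Round 1 — Grove, Kent become insolvent (initial).
  Alder: +40 → 40 < 90
  Hale: +10 → 10 < 120
  Morley: +50+60 → 110 ≥ 30
Round 2 — Morley becomes insolvent.
  Hale: +50 → 60 < 120
No further insolvencies.

no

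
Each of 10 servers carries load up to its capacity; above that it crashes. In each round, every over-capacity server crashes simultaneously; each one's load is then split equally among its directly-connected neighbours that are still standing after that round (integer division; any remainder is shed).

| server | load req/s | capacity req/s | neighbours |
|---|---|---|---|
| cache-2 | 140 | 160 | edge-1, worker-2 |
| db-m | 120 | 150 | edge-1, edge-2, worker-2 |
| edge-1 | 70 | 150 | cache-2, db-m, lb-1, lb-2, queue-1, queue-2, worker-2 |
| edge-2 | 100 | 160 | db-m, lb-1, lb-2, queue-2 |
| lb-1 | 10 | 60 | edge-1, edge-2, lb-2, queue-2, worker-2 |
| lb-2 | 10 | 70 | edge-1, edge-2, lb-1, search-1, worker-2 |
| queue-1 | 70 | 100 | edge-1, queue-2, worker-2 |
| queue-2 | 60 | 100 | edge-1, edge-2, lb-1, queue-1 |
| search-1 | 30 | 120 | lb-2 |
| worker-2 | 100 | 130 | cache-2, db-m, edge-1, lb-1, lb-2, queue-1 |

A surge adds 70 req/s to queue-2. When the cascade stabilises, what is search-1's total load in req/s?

Round 1 — queue-2 at 130 > 100. queue-2 crashes.
  queue-2 sheds 130 req/s to edge-1, edge-2, lb-1, queue-1: 32 each (2 lost).
    edge-1: 70+32 = 102 ≤ 150
    edge-2: 100+32 = 132 ≤ 160
    lb-1: 10+32 = 42 ≤ 60
    queue-1: 70+32 = 102 > 100
Round 2 — queue-1 crashes.
  queue-1 sheds 102 req/s to edge-1, worker-2: 51 each.
    edge-1: 102+51 = 153 > 150
    worker-2: 100+51 = 151 > 130
Round 3 — edge-1, worker-2 crash.
  edge-1 sheds 153 req/s to cache-2, db-m, lb-1, lb-2: 38 each (1 lost).
    cache-2: 140+38 = 178 > 160
    db-m: 120+38 = 158 > 150
    lb-1: 42+38 = 80 > 60
    lb-2: 10+38 = 48 ≤ 70
  worker-2 sheds 151 req/s to cache-2, db-m, lb-1, lb-2: 37 each (3 lost).
    cache-2: 178+37 = 215 > 160
    db-m: 158+37 = 195 > 150
    lb-1: 80+37 = 117 > 60
    lb-2: 48+37 = 85 > 70
Round 4 — cache-2, db-m, lb-1, lb-2 crash.
  cache-2 sheds 215 req/s: no online neighbours, lost.
  db-m sheds 195 req/s to edge-2: 195 each.
    edge-2: 132+195 = 327 > 160
  lb-1 sheds 117 req/s to edge-2: 117 each.
    edge-2: 327+117 = 444 > 160
  lb-2 sheds 85 req/s to edge-2, search-1: 42 each (1 lost).
    edge-2: 444+42 = 486 > 160
    search-1: 30+42 = 72 ≤ 120
Round 5 — edge-2 crashes.
  edge-2 sheds 486 req/s: no online neighbours, lost.
No further crashes.

72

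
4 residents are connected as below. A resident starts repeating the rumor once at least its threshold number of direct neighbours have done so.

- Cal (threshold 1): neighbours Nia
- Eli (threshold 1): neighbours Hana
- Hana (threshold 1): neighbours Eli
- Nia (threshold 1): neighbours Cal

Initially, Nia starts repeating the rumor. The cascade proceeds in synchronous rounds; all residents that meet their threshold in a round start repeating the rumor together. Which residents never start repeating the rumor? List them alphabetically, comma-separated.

Round 1 — Nia starts repeating the rumor (initial).
Round 2 — checking thresholds:
  Cal: 1 of 1 neighbours ≥ 1, starts repeating the rumor.
Round 3 — no new spreads; cascade stops.

Eli, Hana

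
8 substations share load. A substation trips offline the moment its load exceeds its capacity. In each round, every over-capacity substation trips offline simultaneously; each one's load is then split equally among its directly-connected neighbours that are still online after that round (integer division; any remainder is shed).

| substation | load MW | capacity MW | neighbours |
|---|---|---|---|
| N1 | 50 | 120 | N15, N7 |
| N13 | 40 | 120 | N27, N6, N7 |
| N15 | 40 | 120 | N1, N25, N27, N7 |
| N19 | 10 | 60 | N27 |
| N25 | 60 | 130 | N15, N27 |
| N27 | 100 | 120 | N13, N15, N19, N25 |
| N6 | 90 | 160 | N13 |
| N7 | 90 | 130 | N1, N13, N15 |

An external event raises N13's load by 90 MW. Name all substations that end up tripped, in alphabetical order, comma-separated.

Round 1 — N13 at 130 > 120. N13 trips offline.
  N13 sheds 130 MW to N27, N6, N7: 43 each (1 lost).
    N27: 100+43 = 143 > 120
    N6: 90+43 = 133 ≤ 160
    N7: 90+43 = 133 > 130
Round 2 — N27, N7 trip offline.
  N27 sheds 143 MW to N15, N19, N25: 47 each (2 lost).
    N15: 40+47 = 87 ≤ 120
    N19: 10+47 = 57 ≤ 60
    N25: 60+47 = 107 ≤ 130
  N7 sheds 133 MW to N1, N15: 66 each (1 lost).
    N1: 50+66 = 116 ≤ 120
    N15: 87+66 = 153 > 120
Round 3 — N15 trips offline.
  N15 sheds 153 MW to N1, N25: 76 each (1 lost).
    N1: 116+76 = 192 > 120
    N25: 107+76 = 183 > 130
Round 4 — N1, N25 trip offline.
  N1 sheds 192 MW: no online neighbours, lost.
  N25 sheds 183 MW: no online neighbours, lost.
No further trips.

N1, N13, N15, N25, N27, N7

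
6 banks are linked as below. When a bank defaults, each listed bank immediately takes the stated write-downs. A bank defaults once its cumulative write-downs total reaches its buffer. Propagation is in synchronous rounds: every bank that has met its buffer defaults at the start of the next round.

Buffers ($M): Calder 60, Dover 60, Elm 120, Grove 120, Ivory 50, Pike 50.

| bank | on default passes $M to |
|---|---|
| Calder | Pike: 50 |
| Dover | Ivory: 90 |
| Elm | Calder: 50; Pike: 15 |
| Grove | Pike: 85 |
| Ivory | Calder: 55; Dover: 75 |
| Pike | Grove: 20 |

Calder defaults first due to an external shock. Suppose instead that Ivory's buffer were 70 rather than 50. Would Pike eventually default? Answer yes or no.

With Ivory's buffer at 70:
Round 1 — Calder defaults (initial).
  Pike: +50 → 50 ≥ 50
Round 2 — Pike defaults.
  Grove: +20 → 20 < 120
No further defaults.

yes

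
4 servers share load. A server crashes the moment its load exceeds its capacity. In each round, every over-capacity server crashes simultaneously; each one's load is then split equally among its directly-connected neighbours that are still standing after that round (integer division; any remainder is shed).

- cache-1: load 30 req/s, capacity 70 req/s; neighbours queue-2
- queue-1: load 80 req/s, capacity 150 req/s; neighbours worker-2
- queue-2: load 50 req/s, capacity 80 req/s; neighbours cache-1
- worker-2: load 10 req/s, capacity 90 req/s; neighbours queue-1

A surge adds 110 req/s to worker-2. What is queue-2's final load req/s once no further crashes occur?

50

Round 1 — worker-2 at 120 > 90. worker-2 crashes.
  worker-2 sheds 120 req/s to queue-1: 120 each.
    queue-1: 80+120 = 200 > 150
Round 2 — queue-1 crashes.
  queue-1 sheds 200 req/s: no online neighbours, lost.
No further crashes.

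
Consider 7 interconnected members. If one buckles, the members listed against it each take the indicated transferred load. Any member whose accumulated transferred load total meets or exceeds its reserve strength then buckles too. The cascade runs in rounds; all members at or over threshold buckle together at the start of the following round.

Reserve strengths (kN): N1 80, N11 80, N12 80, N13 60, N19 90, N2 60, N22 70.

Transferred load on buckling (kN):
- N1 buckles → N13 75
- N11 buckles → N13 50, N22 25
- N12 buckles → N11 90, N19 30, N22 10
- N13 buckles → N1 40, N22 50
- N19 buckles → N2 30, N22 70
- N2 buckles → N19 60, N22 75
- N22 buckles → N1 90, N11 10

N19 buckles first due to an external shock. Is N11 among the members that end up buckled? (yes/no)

Round 1 — N19 buckles (initial).
  N2: +30 → 30 < 60
  N22: +70 → 70 ≥ 70
Round 2 — N22 buckles.
  N1: +90 → 90 ≥ 80
  N11: +10 → 10 < 80
Round 3 — N1 buckles.
  N13: +75 → 75 ≥ 60
Round 4 — N13 buckles.
No further bucklings.

no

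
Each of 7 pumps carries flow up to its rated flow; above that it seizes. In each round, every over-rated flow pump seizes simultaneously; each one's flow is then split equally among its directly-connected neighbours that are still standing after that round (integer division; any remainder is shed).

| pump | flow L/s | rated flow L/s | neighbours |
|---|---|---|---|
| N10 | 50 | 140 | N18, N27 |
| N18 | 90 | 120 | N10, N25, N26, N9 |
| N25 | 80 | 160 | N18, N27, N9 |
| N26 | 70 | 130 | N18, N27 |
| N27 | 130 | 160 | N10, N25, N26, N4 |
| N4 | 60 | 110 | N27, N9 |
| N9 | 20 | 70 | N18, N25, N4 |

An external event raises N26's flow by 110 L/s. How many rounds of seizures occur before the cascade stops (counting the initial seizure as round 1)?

3

Round 1 — N26 at 180 > 130. N26 seizes.
  N26 sheds 180 L/s to N18, N27: 90 each.
    N18: 90+90 = 180 > 120
    N27: 130+90 = 220 > 160
Round 2 — N18, N27 seize.
  N18 sheds 180 L/s to N10, N25, N9: 60 each.
    N10: 50+60 = 110 ≤ 140
    N25: 80+60 = 140 ≤ 160
    N9: 20+60 = 80 > 70
  N27 sheds 220 L/s to N10, N25, N4: 73 each (1 lost).
    N10: 110+73 = 183 > 140
    N25: 140+73 = 213 > 160
    N4: 60+73 = 133 > 110
Round 3 — N10, N25, N4, N9 seize.
  N10 sheds 183 L/s: no online neighbours, lost.
  N25 sheds 213 L/s: no online neighbours, lost.
  N4 sheds 133 L/s: no online neighbours, lost.
  N9 sheds 80 L/s: no online neighbours, lost.
No further seizures.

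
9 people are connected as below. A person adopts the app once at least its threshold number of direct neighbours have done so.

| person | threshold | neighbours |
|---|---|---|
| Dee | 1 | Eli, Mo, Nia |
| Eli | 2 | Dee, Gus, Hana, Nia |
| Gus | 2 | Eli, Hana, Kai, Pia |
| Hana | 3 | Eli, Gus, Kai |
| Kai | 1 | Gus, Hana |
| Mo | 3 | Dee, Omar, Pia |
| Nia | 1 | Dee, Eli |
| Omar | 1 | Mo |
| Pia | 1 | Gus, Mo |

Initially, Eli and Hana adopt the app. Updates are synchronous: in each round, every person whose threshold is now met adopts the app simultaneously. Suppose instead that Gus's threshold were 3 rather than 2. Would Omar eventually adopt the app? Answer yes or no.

With Gus's threshold at 3:
Round 1 — Eli, Hana adopt the app (initial).
Round 2 — checking thresholds:
  Dee: 1 of 3 neighbours ≥ 1, adopts the app.
  Gus: 2 of 4 neighbours < 3, below threshold.
  Kai: 1 of 2 neighbours ≥ 1, adopts the app.
  Nia: 1 of 2 neighbours ≥ 1, adopts the app.
Round 3 — checking thresholds:
  Gus: 3 of 4 neighbours ≥ 3, adopts the app.
  Mo: 1 of 3 neighbours < 3, below threshold.
Round 4 — checking thresholds:
  Mo: 1 of 3 neighbours < 3, below threshold.
  Pia: 1 of 2 neighbours ≥ 1, adopts the app.
Round 5 — no new adoptions; cascade stops.

no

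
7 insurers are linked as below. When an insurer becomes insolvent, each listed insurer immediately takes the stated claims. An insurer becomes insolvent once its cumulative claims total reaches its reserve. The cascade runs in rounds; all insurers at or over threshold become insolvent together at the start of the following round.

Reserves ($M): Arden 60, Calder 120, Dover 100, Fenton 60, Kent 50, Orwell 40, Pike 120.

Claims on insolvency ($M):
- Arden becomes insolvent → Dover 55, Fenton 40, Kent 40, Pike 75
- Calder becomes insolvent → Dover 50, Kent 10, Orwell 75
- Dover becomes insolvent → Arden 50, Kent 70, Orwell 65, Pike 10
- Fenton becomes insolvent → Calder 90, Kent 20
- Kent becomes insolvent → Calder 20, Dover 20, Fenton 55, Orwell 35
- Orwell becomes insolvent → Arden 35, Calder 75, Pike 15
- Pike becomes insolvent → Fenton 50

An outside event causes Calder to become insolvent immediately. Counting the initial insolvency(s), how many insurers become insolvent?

2

Round 1 — Calder becomes insolvent (initial).
  Dover: +50 → 50 < 100
  Kent: +10 → 10 < 50
  Orwell: +75 → 75 ≥ 40
Round 2 — Orwell becomes insolvent.
  Arden: +35 → 35 < 60
  Pike: +15 → 15 < 120
No further insolvencies.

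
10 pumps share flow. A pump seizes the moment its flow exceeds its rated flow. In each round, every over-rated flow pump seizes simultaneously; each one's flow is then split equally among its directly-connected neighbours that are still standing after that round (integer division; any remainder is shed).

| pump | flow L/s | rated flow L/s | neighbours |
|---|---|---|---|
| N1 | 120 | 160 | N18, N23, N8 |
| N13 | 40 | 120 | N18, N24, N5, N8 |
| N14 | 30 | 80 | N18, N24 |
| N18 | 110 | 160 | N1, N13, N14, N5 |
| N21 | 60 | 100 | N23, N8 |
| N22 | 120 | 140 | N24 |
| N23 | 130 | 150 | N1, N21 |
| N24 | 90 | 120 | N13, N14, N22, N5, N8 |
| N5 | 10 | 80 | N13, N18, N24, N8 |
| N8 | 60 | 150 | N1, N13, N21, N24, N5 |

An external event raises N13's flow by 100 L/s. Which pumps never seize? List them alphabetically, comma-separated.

Round 1 — N13 at 140 > 120. N13 seizes.
  N13 sheds 140 L/s to N18, N24, N5, N8: 35 each.
    N18: 110+35 = 145 ≤ 160
    N24: 90+35 = 125 > 120
    N5: 10+35 = 45 ≤ 80
    N8: 60+35 = 95 ≤ 150
Round 2 — N24 seizes.
  N24 sheds 125 L/s to N14, N22, N5, N8: 31 each (1 lost).
    N14: 30+31 = 61 ≤ 80
    N22: 120+31 = 151 > 140
    N5: 45+31 = 76 ≤ 80
    N8: 95+31 = 126 ≤ 150
Round 3 — N22 seizes.
  N22 sheds 151 L/s: no online neighbours, lost.
No further seizures.

N1, N14, N18, N21, N23, N5, N8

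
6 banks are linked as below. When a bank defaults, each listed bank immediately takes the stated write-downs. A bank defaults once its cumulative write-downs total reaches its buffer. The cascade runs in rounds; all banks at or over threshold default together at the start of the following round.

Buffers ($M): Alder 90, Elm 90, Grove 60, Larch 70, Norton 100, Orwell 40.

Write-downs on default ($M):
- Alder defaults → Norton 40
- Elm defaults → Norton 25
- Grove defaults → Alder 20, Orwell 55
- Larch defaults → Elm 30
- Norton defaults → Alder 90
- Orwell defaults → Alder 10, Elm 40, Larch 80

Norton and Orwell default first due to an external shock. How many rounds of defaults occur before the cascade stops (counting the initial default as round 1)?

2

Round 1 — Norton, Orwell default (initial).
  Alder: +90+10 → 100 ≥ 90
  Elm: +40 → 40 < 90
  Larch: +80 → 80 ≥ 70
Round 2 — Alder, Larch default.
  Elm: +30 → 70 < 90
No further defaults.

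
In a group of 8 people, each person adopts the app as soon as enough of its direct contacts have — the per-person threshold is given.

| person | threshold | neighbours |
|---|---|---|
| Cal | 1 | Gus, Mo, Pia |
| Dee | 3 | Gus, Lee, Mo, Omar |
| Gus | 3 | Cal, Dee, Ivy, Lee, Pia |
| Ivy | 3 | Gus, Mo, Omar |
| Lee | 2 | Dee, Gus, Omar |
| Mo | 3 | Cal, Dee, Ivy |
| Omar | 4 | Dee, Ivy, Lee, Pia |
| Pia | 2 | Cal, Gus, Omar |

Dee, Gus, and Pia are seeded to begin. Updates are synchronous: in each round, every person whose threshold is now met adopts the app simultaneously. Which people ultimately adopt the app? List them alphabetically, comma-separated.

Cal, Dee, Gus, Lee, Pia

Round 1 — Dee, Gus, Pia adopt the app (initial).
Round 2 — checking thresholds:
  Cal: 2 of 3 neighbours ≥ 1, adopts the app.
  Ivy: 1 of 3 neighbours < 3, holds.
  Lee: 2 of 3 neighbours ≥ 2, adopts the app.
  Mo: 1 of 3 neighbours < 3, holds.
  Omar: 2 of 4 neighbours < 4, holds.
Round 3 — no new adoptions; cascade stops.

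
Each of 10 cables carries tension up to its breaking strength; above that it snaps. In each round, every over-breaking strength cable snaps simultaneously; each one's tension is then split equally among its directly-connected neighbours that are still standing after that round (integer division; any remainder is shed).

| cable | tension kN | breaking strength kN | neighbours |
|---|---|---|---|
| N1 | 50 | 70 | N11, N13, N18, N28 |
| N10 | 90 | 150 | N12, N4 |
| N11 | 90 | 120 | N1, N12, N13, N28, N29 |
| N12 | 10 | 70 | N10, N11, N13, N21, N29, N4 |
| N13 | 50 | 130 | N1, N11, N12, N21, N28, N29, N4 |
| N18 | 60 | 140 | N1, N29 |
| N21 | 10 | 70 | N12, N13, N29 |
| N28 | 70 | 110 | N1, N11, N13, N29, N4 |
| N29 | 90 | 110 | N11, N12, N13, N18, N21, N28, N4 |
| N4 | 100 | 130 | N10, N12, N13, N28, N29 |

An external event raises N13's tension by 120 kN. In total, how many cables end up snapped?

9

Round 1 — N13 at 170 > 130. N13 snaps.
  N13 sheds 170 kN to N1, N11, N12, N21, N28, N29, N4: 24 each (2 lost).
    N1: 50+24 = 74 > 70
    N11: 90+24 = 114 ≤ 120
    N12: 10+24 = 34 ≤ 70
    N21: 10+24 = 34 ≤ 70
    N28: 70+24 = 94 ≤ 110
    N29: 90+24 = 114 > 110
    N4: 100+24 = 124 ≤ 130
Round 2 — N1, N29 snap.
  N1 sheds 74 kN to N11, N18, N28: 24 each (2 lost).
    N11: 114+24 = 138 > 120
    N18: 60+24 = 84 ≤ 140
    N28: 94+24 = 118 > 110
  N29 sheds 114 kN to N11, N12, N18, N21, N28, N4: 19 each.
    N11: 138+19 = 157 > 120
    N12: 34+19 = 53 ≤ 70
    N18: 84+19 = 103 ≤ 140
    N21: 34+19 = 53 ≤ 70
    N28: 118+19 = 137 > 110
    N4: 124+19 = 143 > 130
Round 3 — N11, N28, N4 snap.
  N11 sheds 157 kN to N12: 157 each.
    N12: 53+157 = 210 > 70
  N28 sheds 137 kN: no online neighbours, lost.
  N4 sheds 143 kN to N10, N12: 71 each (1 lost).
    N10: 90+71 = 161 > 150
    N12: 210+71 = 281 > 70
Round 4 — N10, N12 snap.
  N10 sheds 161 kN: no online neighbours, lost.
  N12 sheds 281 kN to N21: 281 each.
    N21: 53+281 = 334 > 70
Round 5 — N21 snaps.
  N21 sheds 334 kN: no online neighbours, lost.
No further breaks.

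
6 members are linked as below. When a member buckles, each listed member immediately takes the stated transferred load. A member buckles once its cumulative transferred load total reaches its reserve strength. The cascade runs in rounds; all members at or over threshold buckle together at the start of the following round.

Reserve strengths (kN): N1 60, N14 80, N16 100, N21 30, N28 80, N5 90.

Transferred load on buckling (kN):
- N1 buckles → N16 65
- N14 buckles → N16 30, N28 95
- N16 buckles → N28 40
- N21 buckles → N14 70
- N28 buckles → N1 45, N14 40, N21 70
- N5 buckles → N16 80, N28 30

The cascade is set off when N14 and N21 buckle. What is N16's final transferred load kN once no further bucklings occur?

30

Round 1 — N14, N21 buckle (initial).
  N16: +30 → 30 < 100
  N28: +95 → 95 ≥ 80
Round 2 — N28 buckles.
  N1: +45 → 45 < 60
No further bucklings.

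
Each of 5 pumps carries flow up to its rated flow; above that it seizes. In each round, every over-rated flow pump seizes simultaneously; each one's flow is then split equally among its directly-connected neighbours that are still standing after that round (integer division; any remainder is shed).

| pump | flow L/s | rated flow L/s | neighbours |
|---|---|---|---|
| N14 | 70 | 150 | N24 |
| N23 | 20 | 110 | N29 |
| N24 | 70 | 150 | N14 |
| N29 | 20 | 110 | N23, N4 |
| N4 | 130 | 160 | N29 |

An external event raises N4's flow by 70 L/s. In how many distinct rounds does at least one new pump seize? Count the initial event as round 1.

3

Round 1 — N4 at 200 > 160. N4 seizes.
  N4 sheds 200 L/s to N29: 200 each.
    N29: 20+200 = 220 > 110
Round 2 — N29 seizes.
  N29 sheds 220 L/s to N23: 220 each.
    N23: 20+220 = 240 > 110
Round 3 — N23 seizes.
  N23 sheds 240 L/s: no online neighbours, lost.
No further seizures.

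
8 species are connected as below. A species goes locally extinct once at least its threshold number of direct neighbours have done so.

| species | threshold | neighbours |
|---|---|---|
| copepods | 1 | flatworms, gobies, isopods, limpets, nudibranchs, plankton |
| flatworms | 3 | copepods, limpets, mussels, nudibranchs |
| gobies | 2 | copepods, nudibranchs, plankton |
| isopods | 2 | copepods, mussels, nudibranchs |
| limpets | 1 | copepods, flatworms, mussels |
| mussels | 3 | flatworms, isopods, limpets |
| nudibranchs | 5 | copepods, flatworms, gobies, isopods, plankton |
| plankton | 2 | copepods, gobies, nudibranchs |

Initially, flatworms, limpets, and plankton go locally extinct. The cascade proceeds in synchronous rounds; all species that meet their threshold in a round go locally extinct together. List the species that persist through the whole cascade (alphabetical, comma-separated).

isopods, mussels, nudibranchs

Round 1 — flatworms, limpets, plankton go locally extinct (initial).
Round 2 — checking thresholds:
  copepods: 3 of 6 neighbours ≥ 1, goes locally extinct.
  gobies: 1 of 3 neighbours < 2, not yet.
  mussels: 2 of 3 neighbours < 3, not yet.
  nudibranchs: 2 of 5 neighbours < 5, not yet.
Round 3 — checking thresholds:
  gobies: 2 of 3 neighbours ≥ 2, goes locally extinct.
  isopods: 1 of 3 neighbours < 2, not yet.
  mussels: 2 of 3 neighbours < 3, not yet.
  nudibranchs: 3 of 5 neighbours < 5, not yet.
Round 4 — no new extinctions; cascade stops.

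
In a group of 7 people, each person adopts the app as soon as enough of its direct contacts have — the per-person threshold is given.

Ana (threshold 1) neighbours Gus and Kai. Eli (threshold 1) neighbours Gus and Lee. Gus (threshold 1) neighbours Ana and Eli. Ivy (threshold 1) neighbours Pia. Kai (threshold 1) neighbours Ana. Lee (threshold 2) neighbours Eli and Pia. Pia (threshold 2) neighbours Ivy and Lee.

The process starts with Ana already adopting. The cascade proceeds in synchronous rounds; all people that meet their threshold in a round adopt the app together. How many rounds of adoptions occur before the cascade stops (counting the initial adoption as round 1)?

3

Round 1 — Ana adopts the app (initial).
Round 2 — checking thresholds:
  Gus: 1 of 2 neighbours ≥ 1, adopts the app.
  Kai: 1 of 1 neighbours ≥ 1, adopts the app.
Round 3 — checking thresholds:
  Eli: 1 of 2 neighbours ≥ 1, adopts the app.
Round 4 — no new adoptions; cascade stops.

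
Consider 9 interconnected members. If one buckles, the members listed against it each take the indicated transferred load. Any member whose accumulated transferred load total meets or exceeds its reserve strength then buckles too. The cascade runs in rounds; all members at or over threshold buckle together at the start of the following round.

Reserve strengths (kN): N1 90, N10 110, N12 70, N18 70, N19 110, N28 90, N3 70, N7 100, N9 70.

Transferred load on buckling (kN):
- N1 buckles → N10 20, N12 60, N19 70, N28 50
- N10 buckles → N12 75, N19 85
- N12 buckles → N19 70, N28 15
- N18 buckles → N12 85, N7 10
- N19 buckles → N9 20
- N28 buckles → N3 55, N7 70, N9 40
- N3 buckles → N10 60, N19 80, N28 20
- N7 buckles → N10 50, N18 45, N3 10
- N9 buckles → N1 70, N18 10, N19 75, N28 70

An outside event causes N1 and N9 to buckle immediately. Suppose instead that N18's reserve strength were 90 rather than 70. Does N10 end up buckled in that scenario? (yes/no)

With N18's reserve strength at 90:
Round 1 — N1, N9 buckle (initial).
  N10: +20 → 20 < 110
  N12: +60 → 60 < 70
  N18: +10 → 10 < 90
  N19: +70+75 → 145 ≥ 110
  N28: +50+70 → 120 ≥ 90
Round 2 — N19, N28 buckle.
  N3: +55 → 55 < 70
  N7: +70 → 70 < 100
No further bucklings.

no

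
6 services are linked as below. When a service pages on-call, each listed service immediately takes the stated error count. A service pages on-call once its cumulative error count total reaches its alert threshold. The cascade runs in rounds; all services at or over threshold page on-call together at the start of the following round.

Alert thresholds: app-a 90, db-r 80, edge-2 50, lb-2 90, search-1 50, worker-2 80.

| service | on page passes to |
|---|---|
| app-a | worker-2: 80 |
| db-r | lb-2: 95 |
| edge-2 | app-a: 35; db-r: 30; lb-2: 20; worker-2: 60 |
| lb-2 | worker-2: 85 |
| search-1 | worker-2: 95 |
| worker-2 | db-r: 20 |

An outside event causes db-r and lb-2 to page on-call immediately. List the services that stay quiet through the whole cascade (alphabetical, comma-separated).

app-a, edge-2, search-1

Round 1 — db-r, lb-2 page on-call (initial).
  worker-2: +85 → 85 ≥ 80
Round 2 — worker-2 pages on-call.
No further pages.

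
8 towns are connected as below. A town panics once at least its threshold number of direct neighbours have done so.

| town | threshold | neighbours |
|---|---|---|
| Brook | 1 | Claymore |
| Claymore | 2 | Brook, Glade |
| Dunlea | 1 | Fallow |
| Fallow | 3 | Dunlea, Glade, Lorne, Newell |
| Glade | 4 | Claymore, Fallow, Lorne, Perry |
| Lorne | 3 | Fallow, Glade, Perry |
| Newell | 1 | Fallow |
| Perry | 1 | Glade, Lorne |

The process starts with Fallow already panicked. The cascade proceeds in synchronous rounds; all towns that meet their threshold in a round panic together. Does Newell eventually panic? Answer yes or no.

yes

Round 1 — Fallow panics (initial).
Round 2 — checking thresholds:
  Dunlea: 1 of 1 neighbours ≥ 1, panics.
  Glade: 1 of 4 neighbours < 4, not yet.
  Lorne: 1 of 3 neighbours < 3, not yet.
  Newell: 1 of 1 neighbours ≥ 1, panics.
Round 3 — no new panics; cascade stops.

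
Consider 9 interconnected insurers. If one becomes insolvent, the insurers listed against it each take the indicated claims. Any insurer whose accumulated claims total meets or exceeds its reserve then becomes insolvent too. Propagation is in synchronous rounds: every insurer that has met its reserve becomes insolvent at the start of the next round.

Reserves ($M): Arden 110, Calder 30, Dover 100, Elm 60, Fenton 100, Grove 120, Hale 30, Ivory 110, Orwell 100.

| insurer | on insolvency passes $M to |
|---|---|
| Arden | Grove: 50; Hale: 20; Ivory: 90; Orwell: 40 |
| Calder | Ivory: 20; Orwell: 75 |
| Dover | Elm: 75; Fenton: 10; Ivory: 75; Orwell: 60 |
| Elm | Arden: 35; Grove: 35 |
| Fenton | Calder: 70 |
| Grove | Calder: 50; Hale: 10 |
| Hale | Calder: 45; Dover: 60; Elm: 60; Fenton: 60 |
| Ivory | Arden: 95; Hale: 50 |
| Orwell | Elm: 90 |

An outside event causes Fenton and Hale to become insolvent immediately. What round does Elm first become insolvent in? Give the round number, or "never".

Round 1 — Fenton, Hale become insolvent (initial).
  Calder: +70+45 → 115 ≥ 30
  Dover: +60 → 60 < 100
  Elm: +60 → 60 ≥ 60
Round 2 — Calder, Elm become insolvent.
  Arden: +35 → 35 < 110
  Grove: +35 → 35 < 120
  Ivory: +20 → 20 < 110
  Orwell: +75 → 75 < 100
No further insolvencies.

2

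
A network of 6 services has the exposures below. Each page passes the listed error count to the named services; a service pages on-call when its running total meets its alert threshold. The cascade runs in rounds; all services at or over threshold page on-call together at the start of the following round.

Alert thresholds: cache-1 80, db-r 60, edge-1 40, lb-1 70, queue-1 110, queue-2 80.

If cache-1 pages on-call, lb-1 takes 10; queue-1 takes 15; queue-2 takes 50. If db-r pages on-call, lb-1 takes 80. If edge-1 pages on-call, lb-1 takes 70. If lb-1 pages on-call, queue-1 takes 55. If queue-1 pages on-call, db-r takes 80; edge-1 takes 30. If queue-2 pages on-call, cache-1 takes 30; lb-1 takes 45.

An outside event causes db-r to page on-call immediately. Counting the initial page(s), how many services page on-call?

2

Round 1 — db-r pages on-call (initial).
  lb-1: +80 → 80 ≥ 70
Round 2 — lb-1 pages on-call.
  queue-1: +55 → 55 < 110
No further pages.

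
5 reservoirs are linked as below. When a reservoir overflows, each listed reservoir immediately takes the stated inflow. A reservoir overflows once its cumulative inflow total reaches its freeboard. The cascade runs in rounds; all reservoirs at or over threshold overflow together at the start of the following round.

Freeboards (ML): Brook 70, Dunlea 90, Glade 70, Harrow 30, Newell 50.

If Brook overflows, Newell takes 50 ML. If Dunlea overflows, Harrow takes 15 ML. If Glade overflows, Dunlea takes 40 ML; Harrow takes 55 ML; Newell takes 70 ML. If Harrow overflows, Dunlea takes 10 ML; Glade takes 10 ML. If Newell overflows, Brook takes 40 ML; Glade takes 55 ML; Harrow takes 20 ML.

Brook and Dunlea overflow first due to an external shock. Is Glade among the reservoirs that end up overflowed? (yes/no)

Round 1 — Brook, Dunlea overflow (initial).
  Harrow: +15 → 15 < 30
  Newell: +50 → 50 ≥ 50
Round 2 — Newell overflows.
  Glade: +55 → 55 < 70
  Harrow: +20 → 35 ≥ 30
Round 3 — Harrow overflows.
  Glade: +10 → 65 < 70
No further overflows.

no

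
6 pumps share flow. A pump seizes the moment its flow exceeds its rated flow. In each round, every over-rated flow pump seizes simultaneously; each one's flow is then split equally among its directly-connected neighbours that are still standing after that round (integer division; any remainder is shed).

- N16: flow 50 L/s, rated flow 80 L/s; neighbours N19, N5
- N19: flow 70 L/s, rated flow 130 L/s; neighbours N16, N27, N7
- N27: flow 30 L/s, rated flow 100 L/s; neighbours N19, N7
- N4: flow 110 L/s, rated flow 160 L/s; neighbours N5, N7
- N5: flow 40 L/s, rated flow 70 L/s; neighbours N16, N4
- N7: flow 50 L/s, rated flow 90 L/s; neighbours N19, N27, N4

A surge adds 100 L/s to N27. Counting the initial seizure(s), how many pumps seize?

6

Round 1 — N27 at 130 > 100. N27 seizes.
  N27 sheds 130 L/s to N19, N7: 65 each.
    N19: 70+65 = 135 > 130
    N7: 50+65 = 115 > 90
Round 2 — N19, N7 seize.
  N19 sheds 135 L/s to N16: 135 each.
    N16: 50+135 = 185 > 80
  N7 sheds 115 L/s to N4: 115 each.
    N4: 110+115 = 225 > 160
Round 3 — N16, N4 seize.
  N16 sheds 185 L/s to N5: 185 each.
    N5: 40+185 = 225 > 70
  N4 sheds 225 L/s to N5: 225 each.
    N5: 225+225 = 450 > 70
Round 4 — N5 seizes.
  N5 sheds 450 L/s: no online neighbours, lost.
No further seizures.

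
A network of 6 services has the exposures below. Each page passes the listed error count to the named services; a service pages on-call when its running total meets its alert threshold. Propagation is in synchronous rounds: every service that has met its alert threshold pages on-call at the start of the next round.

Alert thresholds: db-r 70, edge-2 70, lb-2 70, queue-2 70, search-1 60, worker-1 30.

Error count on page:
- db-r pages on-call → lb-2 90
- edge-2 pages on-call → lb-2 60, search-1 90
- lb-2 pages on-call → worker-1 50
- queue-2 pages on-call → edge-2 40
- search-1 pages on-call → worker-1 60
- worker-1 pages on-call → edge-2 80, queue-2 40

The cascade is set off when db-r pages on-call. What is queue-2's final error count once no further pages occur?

40

Round 1 — db-r pages on-call (initial).
  lb-2: +90 → 90 ≥ 70
Round 2 — lb-2 pages on-call.
  worker-1: +50 → 50 ≥ 30
Round 3 — worker-1 pages on-call.
  edge-2: +80 → 80 ≥ 70
  queue-2: +40 → 40 < 70
Round 4 — edge-2 pages on-call.
  search-1: +90 → 90 ≥ 60
Round 5 — search-1 pages on-call.
No further pages.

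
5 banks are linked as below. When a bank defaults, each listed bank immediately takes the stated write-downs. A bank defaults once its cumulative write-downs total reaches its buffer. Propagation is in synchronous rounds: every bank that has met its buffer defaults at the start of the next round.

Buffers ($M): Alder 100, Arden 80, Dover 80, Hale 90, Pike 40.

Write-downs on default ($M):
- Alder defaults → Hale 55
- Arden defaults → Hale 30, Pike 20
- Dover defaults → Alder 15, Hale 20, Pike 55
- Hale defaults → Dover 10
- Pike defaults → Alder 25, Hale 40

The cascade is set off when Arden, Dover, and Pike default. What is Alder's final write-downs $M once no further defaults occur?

40

Round 1 — Arden, Dover, Pike default (initial).
  Alder: +15+25 → 40 < 100
  Hale: +30+20+40 → 90 ≥ 90
Round 2 — Hale defaults.
No further defaults.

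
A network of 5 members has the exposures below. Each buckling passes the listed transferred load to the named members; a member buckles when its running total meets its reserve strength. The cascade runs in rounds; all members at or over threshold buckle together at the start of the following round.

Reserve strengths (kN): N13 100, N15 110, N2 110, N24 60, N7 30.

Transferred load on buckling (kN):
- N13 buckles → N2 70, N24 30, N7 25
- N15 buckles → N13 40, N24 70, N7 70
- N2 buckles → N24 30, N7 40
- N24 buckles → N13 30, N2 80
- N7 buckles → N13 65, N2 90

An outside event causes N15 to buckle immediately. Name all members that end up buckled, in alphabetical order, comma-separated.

N13, N15, N2, N24, N7

Round 1 — N15 buckles (initial).
  N13: +40 → 40 < 100
  N24: +70 → 70 ≥ 60
  N7: +70 → 70 ≥ 30
Round 2 — N24, N7 buckle.
  N13: +30+65 → 135 ≥ 100
  N2: +80+90 → 170 ≥ 110
Round 3 — N13, N2 buckle.
No further bucklings.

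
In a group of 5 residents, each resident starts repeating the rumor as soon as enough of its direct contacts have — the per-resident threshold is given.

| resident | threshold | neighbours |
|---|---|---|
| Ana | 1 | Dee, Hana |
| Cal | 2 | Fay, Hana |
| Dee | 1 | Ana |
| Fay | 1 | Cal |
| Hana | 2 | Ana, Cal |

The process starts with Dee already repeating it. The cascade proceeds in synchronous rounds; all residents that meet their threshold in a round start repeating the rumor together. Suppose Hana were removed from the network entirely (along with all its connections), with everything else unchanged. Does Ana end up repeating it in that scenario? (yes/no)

yes

With Hana removed:
Round 1 — Dee starts repeating the rumor (initial).
Round 2 — checking thresholds:
  Ana: 1 of 1 neighbours ≥ 1, starts repeating the rumor.
Round 3 — no new spreads; cascade stops.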